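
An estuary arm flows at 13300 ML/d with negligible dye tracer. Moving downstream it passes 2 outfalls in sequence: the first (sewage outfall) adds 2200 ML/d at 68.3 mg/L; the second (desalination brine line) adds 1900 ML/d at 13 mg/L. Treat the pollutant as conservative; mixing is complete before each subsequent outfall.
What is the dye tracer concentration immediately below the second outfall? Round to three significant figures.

10.1 mg/L

Below outfall 1: Q → 15500 ML/d, C = (13300·0 + 2200·68.30)/15500 = 9.694 mg/L.
Below outfall 2: Q → 17400 ML/d, C = (15500·9.694 + 1900·13.00)/17400 = 10.06 mg/L.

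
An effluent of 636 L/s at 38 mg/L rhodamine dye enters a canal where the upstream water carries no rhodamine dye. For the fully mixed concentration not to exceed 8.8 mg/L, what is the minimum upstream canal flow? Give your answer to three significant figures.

2110 L/s

Set C_mix = 8.8: (Q·0 + 636.0·38.00) / (Q + 636.0) = 8.8
→ Q = 636.0·(38.00 − 8.8)/(8.8 − 0) = 2110 L/s.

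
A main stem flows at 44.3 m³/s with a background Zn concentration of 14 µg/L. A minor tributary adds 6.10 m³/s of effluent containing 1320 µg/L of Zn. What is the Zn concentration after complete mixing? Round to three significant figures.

172 µg/L

Flow-weighted average: C = (44.30·14.00 + 6.100·1320) / 50.40 = 8672/50.40 = 172.1 µg/L.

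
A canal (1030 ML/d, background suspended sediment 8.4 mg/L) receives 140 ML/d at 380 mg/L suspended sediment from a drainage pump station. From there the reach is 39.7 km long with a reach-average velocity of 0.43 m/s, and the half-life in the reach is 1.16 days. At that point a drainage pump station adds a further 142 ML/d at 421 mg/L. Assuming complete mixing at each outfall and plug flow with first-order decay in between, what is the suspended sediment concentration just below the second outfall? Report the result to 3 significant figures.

Conservation of mass: C = (1030·8.400 + 140.0·380.0) / 1170 = 61850/1170 = 52.86 mg/L; combined flow 1170 ML/d.
Travel time t = 39.7·1000 / 0.43 = 92330 s = 25.65 h.
Half-life 1.16 d → k = ln 2 / 1.16 = 0.5975 d⁻¹.
Decay over the reach: 52.86·exp(−kt) = 52.86·0.5281 = 27.92 mg/L.
At the second outfall, C = (1170·27.92 + 142.0·421.0) / (1170 + 142.0) = 70.46 mg/L.

70.5 mg/L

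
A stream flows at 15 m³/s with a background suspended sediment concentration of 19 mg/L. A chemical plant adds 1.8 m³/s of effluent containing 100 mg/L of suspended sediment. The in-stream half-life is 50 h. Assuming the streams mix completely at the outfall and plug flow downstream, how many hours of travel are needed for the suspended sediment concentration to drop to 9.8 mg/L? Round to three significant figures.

74.9 h

Mass balance: C = (15.00·19.00 + 1.800·100.0) / 16.80 = 465.0/16.80 = 27.68 mg/L.
Half-life 50 h → k = ln 2 / 50 = 0.01386 h⁻¹ = 0.3327 d⁻¹.
27.68·exp(−k·t) = 9.8 → t = ln(27.68/9.8)/k = 269600 s = 74.90 h.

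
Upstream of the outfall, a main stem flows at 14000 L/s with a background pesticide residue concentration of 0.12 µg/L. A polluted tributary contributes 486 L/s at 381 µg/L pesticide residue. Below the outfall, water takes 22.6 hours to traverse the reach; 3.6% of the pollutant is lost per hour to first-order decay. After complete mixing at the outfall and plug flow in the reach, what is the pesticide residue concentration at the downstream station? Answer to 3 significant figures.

Mass balance: C = (14000·0.1200 + 486.0·381.0) / 14490 = 186800/14490 = 12.90 µg/L.
3.6%/h lost → k = −ln(1 − 0.036) = 0.03666 h⁻¹.
Decay over the reach: 12.90·exp(−kt) = 12.90·0.4367 = 5.632 µg/L.

5.63 µg/L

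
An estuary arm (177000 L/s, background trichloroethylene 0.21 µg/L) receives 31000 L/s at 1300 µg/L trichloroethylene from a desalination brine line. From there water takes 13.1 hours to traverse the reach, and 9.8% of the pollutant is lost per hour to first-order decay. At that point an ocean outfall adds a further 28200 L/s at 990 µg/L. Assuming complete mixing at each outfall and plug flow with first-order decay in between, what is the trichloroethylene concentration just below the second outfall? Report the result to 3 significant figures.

After mixing, C = (177000·0.2100 + 31000·1300) / 208000 = 40340000/208000 = 193.9 µg/L; combined flow 208000 L/s.
9.8%/h lost → k = −ln(1 − 0.098) = 0.1031 h⁻¹.
Decay over the reach: 193.9·exp(−kt) = 193.9·0.2589 = 50.22 µg/L.
At the second outfall, C = (208000·50.22 + 28200·990.0) / (208000 + 28200) = 162.4 µg/L.

162 µg/L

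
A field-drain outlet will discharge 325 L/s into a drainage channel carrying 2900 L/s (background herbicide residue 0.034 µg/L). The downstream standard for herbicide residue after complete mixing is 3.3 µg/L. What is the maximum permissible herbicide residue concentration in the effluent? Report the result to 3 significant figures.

At the limit, (Qr·Cr + Qe·Cₑ)/(Qr + Qe) = 3.3:
Cₑ = (3225·3.3 − 2900·0.03400) / 325.0 = 32.44 µg/L.

32.4 µg/L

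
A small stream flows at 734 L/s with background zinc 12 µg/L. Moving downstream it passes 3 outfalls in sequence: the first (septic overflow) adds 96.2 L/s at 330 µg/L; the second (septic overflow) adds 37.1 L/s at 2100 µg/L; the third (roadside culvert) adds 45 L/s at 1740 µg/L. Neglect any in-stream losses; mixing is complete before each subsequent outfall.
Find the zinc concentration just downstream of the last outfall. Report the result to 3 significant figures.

Below outfall 1: Q → 830.2 L/s, C = (734.0·12.00 + 96.20·330.0)/830.2 = 48.85 µg/L.
Below outfall 2: Q → 867.3 L/s, C = (830.2·48.85 + 37.10·2100)/867.3 = 136.6 µg/L.
Below outfall 3: Q → 912.3 L/s, C = (867.3·136.6 + 45.00·1740)/912.3 = 215.7 µg/L.

216 µg/L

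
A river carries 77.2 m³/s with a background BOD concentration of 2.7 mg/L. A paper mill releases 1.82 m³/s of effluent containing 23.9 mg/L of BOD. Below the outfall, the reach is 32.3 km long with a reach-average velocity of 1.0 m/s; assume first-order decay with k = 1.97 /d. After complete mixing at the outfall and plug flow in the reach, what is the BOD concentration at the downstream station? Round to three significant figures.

1.53 mg/L

After mixing, C = (77.20·2.700 + 1.820·23.90) / 79.02 = 251.9/79.02 = 3.188 mg/L.
Travel time t = 32.3·1000 / 1.0 = 32300 s = 8.972 h.
Applying C = C₀e^(−kt): 3.188 × 0.4788 = 1.527 mg/L.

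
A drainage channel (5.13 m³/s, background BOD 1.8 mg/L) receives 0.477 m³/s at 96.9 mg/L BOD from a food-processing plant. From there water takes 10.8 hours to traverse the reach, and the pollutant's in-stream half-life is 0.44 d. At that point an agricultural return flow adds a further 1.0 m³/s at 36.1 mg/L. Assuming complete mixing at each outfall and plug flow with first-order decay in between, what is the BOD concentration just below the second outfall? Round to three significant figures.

Mass balance: C = (5.130·1.800 + 0.4770·96.90) / 5.607 = 55.46/5.607 = 9.890 mg/L; combined flow 5.607 m³/s.
Half-life 0.44 d → k = ln 2 / 0.44 = 1.575 d⁻¹.
First-order decay: C = 9.890·exp(−k·t) = 9.890·0.4922 = 4.868 mg/L.
At the second outfall, C = (5.607·4.868 + 1.000·36.10) / (5.607 + 1.000) = 9.595 mg/L.

9.60 mg/L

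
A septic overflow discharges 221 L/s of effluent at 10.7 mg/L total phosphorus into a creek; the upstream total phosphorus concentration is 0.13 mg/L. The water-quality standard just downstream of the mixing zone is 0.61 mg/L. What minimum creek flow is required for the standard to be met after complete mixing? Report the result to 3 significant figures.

4650 L/s

Set C_mix = 0.61: (Q·0.1300 + 221.0·10.70) / (Q + 221.0) = 0.61
→ Q = 221.0·(10.70 − 0.61)/(0.61 − 0.1300) = 4646 L/s.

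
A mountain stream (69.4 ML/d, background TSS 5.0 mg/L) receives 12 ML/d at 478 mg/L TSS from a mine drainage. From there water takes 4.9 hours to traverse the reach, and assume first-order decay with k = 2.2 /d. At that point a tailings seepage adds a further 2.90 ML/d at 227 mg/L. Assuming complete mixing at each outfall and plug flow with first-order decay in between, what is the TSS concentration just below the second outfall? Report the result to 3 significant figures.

53.9 mg/L

Mixed concentration C = ΣQC/ΣQ = (69.40·5.000 + 12.00·478.0) / 81.40 = 6083/81.40 = 74.73 mg/L; combined flow 81.40 ML/d.
Decay over the reach: 74.73·exp(−kt) = 74.73·0.6382 = 47.69 mg/L.
At the second outfall, C = (81.40·47.69 + 2.900·227.0) / (81.40 + 2.900) = 53.86 mg/L.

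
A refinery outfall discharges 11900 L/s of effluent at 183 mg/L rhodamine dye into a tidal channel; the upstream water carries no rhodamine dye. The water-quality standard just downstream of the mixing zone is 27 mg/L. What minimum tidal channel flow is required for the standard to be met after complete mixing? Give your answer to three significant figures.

Set C_mix = 27: (Q·0 + 11900·183.0) / (Q + 11900) = 27
→ Q = 11900·(183.0 − 27)/(27 − 0) = 68760 L/s.

68800 L/s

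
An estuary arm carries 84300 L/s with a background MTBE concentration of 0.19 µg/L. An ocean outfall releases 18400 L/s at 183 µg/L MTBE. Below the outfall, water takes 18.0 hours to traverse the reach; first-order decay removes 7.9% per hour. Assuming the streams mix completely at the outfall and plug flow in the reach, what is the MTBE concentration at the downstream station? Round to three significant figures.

7.49 µg/L

Conservation of mass: C = (84300·0.1900 + 18400·183.0) / 102700 = 3383000/102700 = 32.94 µg/L.
7.9%/h lost → k = −ln(1 − 0.079) = 0.08230 h⁻¹.
After decay, C = 32.94 × e^(−kt) = 32.94 × 0.2273 = 7.489 µg/L.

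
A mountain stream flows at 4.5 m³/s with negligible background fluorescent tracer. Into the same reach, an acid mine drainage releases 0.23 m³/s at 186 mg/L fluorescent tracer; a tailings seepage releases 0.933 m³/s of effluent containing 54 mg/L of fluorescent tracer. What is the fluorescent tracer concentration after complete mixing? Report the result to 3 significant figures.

16.5 mg/L

Conservation of mass: C = (4.500·0 + 0.2300·186.0 + 0.9330·54.00) / 5.663 = 93.16/5.663 = 16.45 mg/L.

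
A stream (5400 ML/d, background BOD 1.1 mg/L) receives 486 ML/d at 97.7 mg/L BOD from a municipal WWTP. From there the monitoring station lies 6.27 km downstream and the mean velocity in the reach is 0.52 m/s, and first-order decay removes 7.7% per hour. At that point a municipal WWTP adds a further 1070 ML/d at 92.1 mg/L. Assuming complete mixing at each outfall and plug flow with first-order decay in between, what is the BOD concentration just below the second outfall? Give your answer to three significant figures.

After mixing, C = (5400·1.100 + 486.0·97.70) / 5886 = 53420/5886 = 9.076 mg/L; combined flow 5886 ML/d.
Travel time t = 6.27·1000 / 0.52 = 12060 s = 3.349 h.
7.7%/h lost → k = −ln(1 − 0.077) = 0.08013 h⁻¹.
Applying C = C₀e^(−kt): 9.076 × 0.7646 = 6.940 mg/L.
At the second outfall, C = (5886·6.940 + 1070·92.10) / (5886 + 1070) = 20.04 mg/L.

20.0 mg/L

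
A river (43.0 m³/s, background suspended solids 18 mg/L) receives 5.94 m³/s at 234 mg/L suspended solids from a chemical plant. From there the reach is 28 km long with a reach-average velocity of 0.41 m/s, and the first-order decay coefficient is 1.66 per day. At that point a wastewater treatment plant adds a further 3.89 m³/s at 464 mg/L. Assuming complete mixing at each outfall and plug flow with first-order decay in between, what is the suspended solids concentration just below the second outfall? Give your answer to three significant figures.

45.2 mg/L

Mixed concentration C = ΣQC/ΣQ = (43.00·18.00 + 5.940·234.0) / 48.94 = 2164/48.94 = 44.22 mg/L; combined flow 48.94 m³/s.
Travel time t = 28·1000 / 0.41 = 68290 s = 18.97 h.
First-order decay: C = 44.22·exp(−k·t) = 44.22·0.2693 = 11.91 mg/L.
At the second outfall, C = (48.94·11.91 + 3.890·464.0) / (48.94 + 3.890) = 45.19 mg/L.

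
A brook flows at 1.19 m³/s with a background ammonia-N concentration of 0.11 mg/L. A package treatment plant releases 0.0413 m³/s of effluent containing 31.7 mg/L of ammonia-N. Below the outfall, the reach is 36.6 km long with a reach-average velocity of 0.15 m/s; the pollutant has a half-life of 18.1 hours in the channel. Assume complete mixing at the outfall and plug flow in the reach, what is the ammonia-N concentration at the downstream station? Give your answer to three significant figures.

Mass balance: C = (1.190·0.1100 + 0.04130·31.70) / 1.231 = 1.440/1.231 = 1.170 mg/L.
Travel time t = 36.6·1000 / 0.15 = 244000 s = 67.78 h.
Half-life 18.1 h → k = ln 2 / 18.1 = 0.03830 h⁻¹ = 0.9191 d⁻¹.
After decay, C = 1.170 × e^(−kt) = 1.170 × 0.07460 = 0.08725 mg/L.

0.0873 mg/L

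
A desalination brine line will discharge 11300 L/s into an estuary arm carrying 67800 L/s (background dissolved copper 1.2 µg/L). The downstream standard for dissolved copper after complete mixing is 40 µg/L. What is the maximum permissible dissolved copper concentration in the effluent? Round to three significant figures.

273 µg/L

At the limit, (Qr·Cr + Qe·Cₑ)/(Qr + Qe) = 40:
Cₑ = (79100·40 − 67800·1.200) / 11300 = 272.8 µg/L.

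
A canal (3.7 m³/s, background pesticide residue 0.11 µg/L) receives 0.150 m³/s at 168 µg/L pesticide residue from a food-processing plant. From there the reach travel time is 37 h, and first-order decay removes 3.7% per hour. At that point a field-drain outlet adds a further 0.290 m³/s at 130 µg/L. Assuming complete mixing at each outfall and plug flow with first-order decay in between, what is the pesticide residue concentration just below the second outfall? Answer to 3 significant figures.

Mass balance: C = (3.700·0.1100 + 0.1500·168.0) / 3.850 = 25.61/3.850 = 6.651 µg/L; combined flow 3.850 m³/s.
3.7%/h lost → k = −ln(1 − 0.037) = 0.03770 h⁻¹.
After decay, C = 6.651 × e^(−kt) = 6.651 × 0.2478 = 1.648 µg/L.
At the second outfall, C = (3.850·1.648 + 0.2900·130.0) / (3.850 + 0.2900) = 10.64 µg/L.

10.6 µg/L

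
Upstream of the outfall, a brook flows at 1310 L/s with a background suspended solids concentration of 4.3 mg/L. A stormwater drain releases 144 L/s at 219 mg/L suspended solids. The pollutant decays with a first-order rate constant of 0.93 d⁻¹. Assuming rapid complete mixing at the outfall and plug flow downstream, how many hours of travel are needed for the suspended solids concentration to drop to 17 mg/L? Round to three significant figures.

Conservation of mass: C = (1310·4.300 + 144.0·219.0) / 1454 = 37170/1454 = 25.56 mg/L.
25.56·exp(−k·t) = 17 → t = ln(25.56/17)/k = 37900 s = 10.53 h.

10.5 h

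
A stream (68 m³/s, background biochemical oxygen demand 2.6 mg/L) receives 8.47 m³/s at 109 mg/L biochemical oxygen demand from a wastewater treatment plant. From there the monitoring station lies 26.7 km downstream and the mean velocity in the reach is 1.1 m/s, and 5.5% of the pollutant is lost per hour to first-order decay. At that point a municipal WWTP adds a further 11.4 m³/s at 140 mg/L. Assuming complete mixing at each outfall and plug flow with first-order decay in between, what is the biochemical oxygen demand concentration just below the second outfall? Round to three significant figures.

26.7 mg/L

Mixed concentration C = ΣQC/ΣQ = (68.00·2.600 + 8.470·109.0) / 76.47 = 1100/76.47 = 14.39 mg/L; combined flow 76.47 m³/s.
Travel time t = 26.7·1000 / 1.1 = 24270 s = 6.742 h.
5.5%/h lost → k = −ln(1 − 0.055) = 0.05657 h⁻¹.
Applying C = C₀e^(−kt): 14.39 × 0.6829 = 9.823 mg/L.
Second outfall: C = (76.47·9.823 + 11.40·140.0)/87.87 = 26.71 mg/L.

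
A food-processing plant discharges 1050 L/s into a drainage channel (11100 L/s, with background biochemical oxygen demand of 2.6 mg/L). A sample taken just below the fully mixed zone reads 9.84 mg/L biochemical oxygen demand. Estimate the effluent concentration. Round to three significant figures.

86.4 mg/L

Mass balance: 11100·2.600 + 1050·Cₑ = 12150·9.840
→ Cₑ = (12150·9.840 − 11100·2.600) / 1050 = 86.38 mg/L.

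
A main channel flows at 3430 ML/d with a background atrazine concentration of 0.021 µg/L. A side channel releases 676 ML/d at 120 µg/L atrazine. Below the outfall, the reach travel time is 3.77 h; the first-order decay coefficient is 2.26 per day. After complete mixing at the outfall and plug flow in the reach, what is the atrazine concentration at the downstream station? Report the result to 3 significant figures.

Flow-weighted average: C = (3430·0.02100 + 676.0·120.0) / 4106 = 81190/4106 = 19.77 µg/L.
Applying C = C₀e^(−kt): 19.77 × 0.7012 = 13.86 µg/L.

13.9 µg/L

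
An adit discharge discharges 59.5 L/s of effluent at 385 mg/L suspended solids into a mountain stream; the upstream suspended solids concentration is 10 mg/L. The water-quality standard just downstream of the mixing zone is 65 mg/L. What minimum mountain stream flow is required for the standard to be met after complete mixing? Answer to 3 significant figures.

346 L/s

Set C_mix = 65: (Q·10.00 + 59.50·385.0) / (Q + 59.50) = 65
→ Q = 59.50·(385.0 − 65)/(65 − 10.00) = 346.2 L/s.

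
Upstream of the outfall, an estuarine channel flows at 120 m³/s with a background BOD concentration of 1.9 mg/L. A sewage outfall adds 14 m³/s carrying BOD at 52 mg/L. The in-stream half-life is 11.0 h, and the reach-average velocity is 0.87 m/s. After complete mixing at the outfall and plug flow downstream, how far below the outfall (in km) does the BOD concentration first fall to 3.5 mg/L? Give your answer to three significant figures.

35.4 km

Conservation of mass: C = (120.0·1.900 + 14.00·52.00) / 134.0 = 956.0/134.0 = 7.134 mg/L.
Half-life 11.0 h → k = ln 2 / 11.0 = 0.06301 h⁻¹ = 1.512 d⁻¹.
Set 7.134·exp(−k·t) = 3.5 → t = ln(7.134/3.5)/k = 40690 s = 11.30 h.
Distance = v·t = 0.87·40690 = 35400 m = 35.40 km.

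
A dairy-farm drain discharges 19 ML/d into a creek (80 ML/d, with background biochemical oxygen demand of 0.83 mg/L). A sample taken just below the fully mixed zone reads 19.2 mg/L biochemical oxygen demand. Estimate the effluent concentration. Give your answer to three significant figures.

96.5 mg/L

Mass balance: 80.00·0.8300 + 19.00·Cₑ = 99.00·19.20
→ Cₑ = (99.00·19.20 − 80.00·0.8300) / 19.00 = 96.55 mg/L.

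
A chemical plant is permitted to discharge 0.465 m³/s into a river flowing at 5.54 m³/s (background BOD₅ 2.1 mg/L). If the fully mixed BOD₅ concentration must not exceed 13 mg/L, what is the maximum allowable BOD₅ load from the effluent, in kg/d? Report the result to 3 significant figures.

5740 kg/d

Mass balance at the limit: 5.540·2.100 + 0.4650·Cₑ = 6.005·13 → Cₑ = 142.9 mg/L.
Load = 0.4650 m³/s × 142.9 g/m³ × 86 400 s/d = 5740 kg/d.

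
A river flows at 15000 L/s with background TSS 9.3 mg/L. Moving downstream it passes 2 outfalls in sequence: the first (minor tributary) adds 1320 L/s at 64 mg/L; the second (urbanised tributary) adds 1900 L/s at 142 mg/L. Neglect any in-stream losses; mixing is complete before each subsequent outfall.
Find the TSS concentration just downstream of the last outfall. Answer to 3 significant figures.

27.1 mg/L

After outfall 1: Q = 15000 + 1320 = 16320 L/s; C = (15000·9.300 + 1320·64.00)/16320 = 13.72 mg/L.
After outfall 2: Q = 16320 + 1900 = 18220 L/s; C = (16320·13.72 + 1900·142.0)/18220 = 27.10 mg/L.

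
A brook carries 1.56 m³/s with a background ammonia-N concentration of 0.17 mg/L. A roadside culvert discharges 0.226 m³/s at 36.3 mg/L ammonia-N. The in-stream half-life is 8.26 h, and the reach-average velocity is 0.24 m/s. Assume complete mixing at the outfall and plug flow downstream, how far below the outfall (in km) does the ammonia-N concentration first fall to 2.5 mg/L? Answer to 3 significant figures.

Mixed concentration C = ΣQC/ΣQ = (1.560·0.1700 + 0.2260·36.30) / 1.786 = 8.469/1.786 = 4.742 mg/L.
Half-life 8.26 h → k = ln 2 / 8.26 = 0.08392 h⁻¹ = 2.014 d⁻¹.
Set 4.742·exp(−k·t) = 2.5 → t = ln(4.742/2.5)/k = 27460 s = 7.628 h.
Distance = v·t = 0.24·27460 = 6591 m = 6.591 km.

6.59 km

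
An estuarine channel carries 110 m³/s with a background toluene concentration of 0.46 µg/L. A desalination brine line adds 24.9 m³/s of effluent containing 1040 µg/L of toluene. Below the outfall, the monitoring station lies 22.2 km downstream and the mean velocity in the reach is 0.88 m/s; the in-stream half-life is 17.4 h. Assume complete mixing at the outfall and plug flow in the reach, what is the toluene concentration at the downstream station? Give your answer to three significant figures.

145 µg/L

After mixing, C = (110.0·0.4600 + 24.90·1040) / 134.9 = 25950/134.9 = 192.3 µg/L.
Travel time t = 22.2·1000 / 0.88 = 25230 s = 7.008 h.
Half-life 17.4 h → k = ln 2 / 17.4 = 0.03984 h⁻¹ = 0.9561 d⁻¹.
Decay over the reach: 192.3·exp(−kt) = 192.3·0.7564 = 145.5 µg/L.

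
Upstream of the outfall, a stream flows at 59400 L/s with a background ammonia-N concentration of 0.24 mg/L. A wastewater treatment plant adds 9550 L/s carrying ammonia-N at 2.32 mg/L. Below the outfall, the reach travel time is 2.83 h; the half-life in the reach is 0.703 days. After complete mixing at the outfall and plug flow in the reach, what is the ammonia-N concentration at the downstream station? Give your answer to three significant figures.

0.470 mg/L

Mass balance: C = (59400·0.2400 + 9550·2.320) / 68950 = 36410/68950 = 0.5281 mg/L.
Half-life 0.703 d → k = ln 2 / 0.703 = 0.9860 d⁻¹.
First-order decay: C = 0.5281·exp(−k·t) = 0.5281·0.8902 = 0.4701 mg/L.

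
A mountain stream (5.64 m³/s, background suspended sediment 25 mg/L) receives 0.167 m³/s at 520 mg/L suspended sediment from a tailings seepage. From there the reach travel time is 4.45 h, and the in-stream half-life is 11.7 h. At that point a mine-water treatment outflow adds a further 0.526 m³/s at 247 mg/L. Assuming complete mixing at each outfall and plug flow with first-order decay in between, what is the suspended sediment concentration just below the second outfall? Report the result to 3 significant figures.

After mixing, C = (5.640·25.00 + 0.1670·520.0) / 5.807 = 227.8/5.807 = 39.24 mg/L; combined flow 5.807 m³/s.
Half-life 11.7 h → k = ln 2 / 11.7 = 0.05924 h⁻¹ = 1.422 d⁻¹.
First-order decay: C = 39.24·exp(−k·t) = 39.24·0.7683 = 30.14 mg/L.
At the second outfall, C = (5.807·30.14 + 0.5260·247.0) / (5.807 + 0.5260) = 48.15 mg/L.

48.2 mg/L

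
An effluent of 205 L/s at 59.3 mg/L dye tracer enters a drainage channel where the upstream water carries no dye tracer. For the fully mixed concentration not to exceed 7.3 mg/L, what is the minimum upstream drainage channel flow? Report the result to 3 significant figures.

1460 L/s

Set C_mix = 7.3: (Q·0 + 205.0·59.30) / (Q + 205.0) = 7.3
→ Q = 205.0·(59.30 − 7.3)/(7.3 − 0) = 1460 L/s.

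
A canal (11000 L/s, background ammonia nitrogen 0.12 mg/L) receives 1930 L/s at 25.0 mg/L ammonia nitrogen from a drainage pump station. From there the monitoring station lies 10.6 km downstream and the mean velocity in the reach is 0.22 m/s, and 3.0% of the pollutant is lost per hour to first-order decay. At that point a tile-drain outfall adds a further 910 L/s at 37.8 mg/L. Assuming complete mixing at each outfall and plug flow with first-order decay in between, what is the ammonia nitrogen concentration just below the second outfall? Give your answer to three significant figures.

Mixed concentration C = ΣQC/ΣQ = (11000·0.1200 + 1930·25.00) / 12930 = 49570/12930 = 3.834 mg/L; combined flow 12930 L/s.
Travel time t = 10.6·1000 / 0.22 = 48180 s = 13.38 h.
3.0%/h lost → k = −ln(1 − 0.03) = 0.03046 h⁻¹.
Applying C = C₀e^(−kt): 3.834 × 0.6652 = 2.550 mg/L.
At the second outfall, C = (12930·2.550 + 910.0·37.80) / (12930 + 910.0) = 4.868 mg/L.

4.87 mg/L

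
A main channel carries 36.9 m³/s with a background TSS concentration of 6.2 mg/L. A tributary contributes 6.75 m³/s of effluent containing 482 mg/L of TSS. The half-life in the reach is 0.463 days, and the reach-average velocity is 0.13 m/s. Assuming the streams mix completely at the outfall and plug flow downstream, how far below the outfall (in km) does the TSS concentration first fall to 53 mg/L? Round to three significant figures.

3.07 km

Conservation of mass: C = (36.90·6.200 + 6.750·482.0) / 43.65 = 3482/43.65 = 79.78 mg/L.
Half-life 0.463 d → k = ln 2 / 0.463 = 1.497 d⁻¹.
Set 79.78·exp(−k·t) = 53 → t = ln(79.78/53)/k = 23600 s = 6.556 h.
Distance = v·t = 0.13·23600 = 3068 m = 3.068 km.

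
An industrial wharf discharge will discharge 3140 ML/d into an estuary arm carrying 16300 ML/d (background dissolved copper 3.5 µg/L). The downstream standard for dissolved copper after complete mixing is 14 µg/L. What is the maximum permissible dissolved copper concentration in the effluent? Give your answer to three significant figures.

68.5 µg/L

At the limit, (Qr·Cr + Qe·Cₑ)/(Qr + Qe) = 14:
Cₑ = (19440·14 − 16300·3.500) / 3140 = 68.51 µg/L.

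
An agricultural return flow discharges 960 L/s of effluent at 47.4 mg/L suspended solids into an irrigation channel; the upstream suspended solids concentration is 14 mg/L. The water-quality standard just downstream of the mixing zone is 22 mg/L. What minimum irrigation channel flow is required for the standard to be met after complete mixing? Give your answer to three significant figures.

3050 L/s

Set C_mix = 22: (Q·14.00 + 960.0·47.40) / (Q + 960.0) = 22
→ Q = 960.0·(47.40 − 22)/(22 − 14.00) = 3048 L/s.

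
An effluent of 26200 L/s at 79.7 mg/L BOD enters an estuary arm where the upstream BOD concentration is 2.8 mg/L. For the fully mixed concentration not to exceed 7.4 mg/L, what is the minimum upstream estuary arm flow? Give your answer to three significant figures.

412000 L/s

Set C_mix = 7.4: (Q·2.800 + 26200·79.70) / (Q + 26200) = 7.4
→ Q = 26200·(79.70 − 7.4)/(7.4 − 2.800) = 411800 L/s.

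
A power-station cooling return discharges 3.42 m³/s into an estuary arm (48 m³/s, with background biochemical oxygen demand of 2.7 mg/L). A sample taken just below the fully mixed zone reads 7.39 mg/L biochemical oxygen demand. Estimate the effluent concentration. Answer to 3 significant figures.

Mass balance: 48.00·2.700 + 3.420·Cₑ = 51.42·7.390
→ Cₑ = (51.42·7.390 − 48.00·2.700) / 3.420 = 73.21 mg/L.

73.2 mg/L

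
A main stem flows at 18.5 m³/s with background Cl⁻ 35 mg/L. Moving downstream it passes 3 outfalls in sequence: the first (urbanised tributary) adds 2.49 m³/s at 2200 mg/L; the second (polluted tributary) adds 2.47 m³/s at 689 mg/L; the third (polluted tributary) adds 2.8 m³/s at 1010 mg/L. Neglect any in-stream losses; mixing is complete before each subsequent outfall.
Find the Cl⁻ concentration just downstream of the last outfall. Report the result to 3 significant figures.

406 mg/L

Outfall 1: combined Q = 20.99 m³/s; C = (18.50·35.00 + 2.490·2200)/20.99 = 291.8 mg/L.
Outfall 2: combined Q = 23.46 m³/s; C = (20.99·291.8 + 2.470·689.0)/23.46 = 333.6 mg/L.
Outfall 3: combined Q = 26.26 m³/s; C = (23.46·333.6 + 2.800·1010)/26.26 = 405.8 mg/L.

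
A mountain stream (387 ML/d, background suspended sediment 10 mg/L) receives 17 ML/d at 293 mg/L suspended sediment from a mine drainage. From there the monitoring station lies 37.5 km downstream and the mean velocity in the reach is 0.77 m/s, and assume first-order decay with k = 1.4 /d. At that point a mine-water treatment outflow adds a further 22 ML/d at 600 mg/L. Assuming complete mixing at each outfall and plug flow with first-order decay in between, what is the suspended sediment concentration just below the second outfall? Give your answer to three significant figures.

Mass balance: C = (387.0·10.00 + 17.00·293.0) / 404.0 = 8851/404.0 = 21.91 mg/L; combined flow 404.0 ML/d.
Travel time t = 37.5·1000 / 0.77 = 48700 s = 13.53 h.
Decay over the reach: 21.91·exp(−kt) = 21.91·0.4542 = 9.952 mg/L.
At the second outfall, C = (404.0·9.952 + 22.00·600.0) / (404.0 + 22.00) = 40.42 mg/L.

40.4 mg/L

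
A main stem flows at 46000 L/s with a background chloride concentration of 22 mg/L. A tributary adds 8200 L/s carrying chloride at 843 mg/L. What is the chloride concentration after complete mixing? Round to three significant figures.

Mass balance: C = (46000·22.00 + 8200·843.0) / 54200 = 7925000/54200 = 146.2 mg/L.

146 mg/L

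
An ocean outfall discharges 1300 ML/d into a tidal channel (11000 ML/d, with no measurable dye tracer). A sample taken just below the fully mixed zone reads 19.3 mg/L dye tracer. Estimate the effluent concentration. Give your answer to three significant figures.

183 mg/L

Mass balance: 11000·0 + 1300·Cₑ = 12300·19.30
→ Cₑ = (12300·19.30 − 11000·0) / 1300 = 182.6 mg/L.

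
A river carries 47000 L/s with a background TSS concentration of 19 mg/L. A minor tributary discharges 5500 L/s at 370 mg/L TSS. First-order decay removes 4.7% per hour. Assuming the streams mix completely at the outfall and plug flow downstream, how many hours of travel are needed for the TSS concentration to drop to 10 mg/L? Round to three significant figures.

35.7 h

Mass balance: C = (47000·19.00 + 5500·370.0) / 52500 = 2928000/52500 = 55.77 mg/L.
4.7%/h lost → k = −ln(1 − 0.047) = 0.04814 h⁻¹.
55.77·exp(−k·t) = 10 → t = ln(55.77/10)/k = 128500 s = 35.70 h.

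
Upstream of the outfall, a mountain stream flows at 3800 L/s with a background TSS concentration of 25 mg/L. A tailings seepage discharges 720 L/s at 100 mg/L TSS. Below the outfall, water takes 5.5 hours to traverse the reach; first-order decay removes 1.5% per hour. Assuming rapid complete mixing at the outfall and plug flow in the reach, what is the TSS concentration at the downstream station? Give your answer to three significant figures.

Mass balance: C = (3800·25.00 + 720.0·100.0) / 4520 = 167000/4520 = 36.95 mg/L.
1.5%/h lost → k = −ln(1 − 0.015) = 0.01511 h⁻¹.
After decay, C = 36.95 × e^(−kt) = 36.95 × 0.9202 = 34.00 mg/L.

34.0 mg/L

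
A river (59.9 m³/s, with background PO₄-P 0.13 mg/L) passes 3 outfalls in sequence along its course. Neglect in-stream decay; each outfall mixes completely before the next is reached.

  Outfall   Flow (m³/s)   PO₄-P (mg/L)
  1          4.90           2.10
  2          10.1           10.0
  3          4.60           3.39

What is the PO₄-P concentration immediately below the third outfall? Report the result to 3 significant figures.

1.69 mg/L

Below outfall 1: Q → 64.80 m³/s, C = (59.90·0.1300 + 4.900·2.100)/64.80 = 0.2790 mg/L.
Below outfall 2: Q → 74.90 m³/s, C = (64.80·0.2790 + 10.10·10.00)/74.90 = 1.590 mg/L.
Below outfall 3: Q → 79.50 m³/s, C = (74.90·1.590 + 4.600·3.390)/79.50 = 1.694 mg/L.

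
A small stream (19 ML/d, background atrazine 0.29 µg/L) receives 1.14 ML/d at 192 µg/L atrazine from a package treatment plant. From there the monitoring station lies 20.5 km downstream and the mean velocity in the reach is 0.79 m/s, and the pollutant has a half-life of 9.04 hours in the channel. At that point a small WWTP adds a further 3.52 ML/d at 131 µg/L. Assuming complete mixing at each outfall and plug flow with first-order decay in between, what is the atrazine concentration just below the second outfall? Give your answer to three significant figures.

24.9 µg/L

After mixing, C = (19.00·0.2900 + 1.140·192.0) / 20.14 = 224.4/20.14 = 11.14 µg/L; combined flow 20.14 ML/d.
Travel time t = 20.5·1000 / 0.79 = 25950 s = 7.208 h.
Half-life 9.04 h → k = ln 2 / 9.04 = 0.07668 h⁻¹ = 1.840 d⁻¹.
Decay over the reach: 11.14·exp(−kt) = 11.14·0.5754 = 6.411 µg/L.
At the second outfall, C = (20.14·6.411 + 3.520·131.0) / (20.14 + 3.520) = 24.95 µg/L.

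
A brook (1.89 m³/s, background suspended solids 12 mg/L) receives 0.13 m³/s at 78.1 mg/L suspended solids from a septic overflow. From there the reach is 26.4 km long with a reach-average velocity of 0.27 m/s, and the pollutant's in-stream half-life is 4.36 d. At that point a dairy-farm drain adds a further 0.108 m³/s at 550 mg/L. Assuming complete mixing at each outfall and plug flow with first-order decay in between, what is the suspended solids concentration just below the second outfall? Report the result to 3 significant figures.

Flow-weighted average: C = (1.890·12.00 + 0.1300·78.10) / 2.020 = 32.83/2.020 = 16.25 mg/L; combined flow 2.020 m³/s.
Travel time t = 26.4·1000 / 0.27 = 97780 s = 27.16 h.
Half-life 4.36 d → k = ln 2 / 4.36 = 0.1590 d⁻¹.
Applying C = C₀e^(−kt): 16.25 × 0.8353 = 13.58 mg/L.
At the second outfall, C = (2.020·13.58 + 0.1080·550.0) / (2.020 + 0.1080) = 40.80 mg/L.

40.8 mg/L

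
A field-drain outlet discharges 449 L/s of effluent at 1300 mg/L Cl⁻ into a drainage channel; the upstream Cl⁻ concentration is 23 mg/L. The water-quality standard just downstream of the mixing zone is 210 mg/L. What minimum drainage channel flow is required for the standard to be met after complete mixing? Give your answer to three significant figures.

Set C_mix = 210: (Q·23.00 + 449.0·1300) / (Q + 449.0) = 210
→ Q = 449.0·(1300 − 210)/(210 − 23.00) = 2617 L/s.

2620 L/s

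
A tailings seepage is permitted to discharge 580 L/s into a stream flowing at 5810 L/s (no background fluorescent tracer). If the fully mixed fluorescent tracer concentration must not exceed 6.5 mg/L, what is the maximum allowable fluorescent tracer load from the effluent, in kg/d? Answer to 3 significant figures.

Mass balance at the limit: 5810·0 + 580.0·Cₑ = 6390·6.5 → Cₑ = 71.61 mg/L.
580.0 L/s = 0.5800 m³/s. Load = 0.5800 m³/s × 71.61 g/m³ × 86 400 s/d = 3589 kg/d.

3590 kg/d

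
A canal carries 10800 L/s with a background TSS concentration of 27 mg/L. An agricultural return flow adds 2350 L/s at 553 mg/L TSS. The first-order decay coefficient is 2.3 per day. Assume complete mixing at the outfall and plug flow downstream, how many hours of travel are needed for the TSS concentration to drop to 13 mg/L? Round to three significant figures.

23.3 h

Mixed concentration C = ΣQC/ΣQ = (10800·27.00 + 2350·553.0) / 13150 = 1591000/13150 = 121.0 mg/L.
121.0·exp(−k·t) = 13 → t = ln(121.0/13)/k = 83800 s = 23.28 h.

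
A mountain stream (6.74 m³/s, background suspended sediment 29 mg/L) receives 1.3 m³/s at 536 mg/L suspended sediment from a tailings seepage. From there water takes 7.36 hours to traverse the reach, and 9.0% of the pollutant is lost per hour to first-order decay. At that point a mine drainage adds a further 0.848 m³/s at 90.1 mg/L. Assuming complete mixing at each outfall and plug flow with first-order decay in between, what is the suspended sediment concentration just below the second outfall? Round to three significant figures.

Conservation of mass: C = (6.740·29.00 + 1.300·536.0) / 8.040 = 892.3/8.040 = 111.0 mg/L; combined flow 8.040 m³/s.
9.0%/h lost → k = −ln(1 − 0.09) = 0.09431 h⁻¹.
Applying C = C₀e^(−kt): 111.0 × 0.4995 = 55.43 mg/L.
At the second outfall, C = (8.040·55.43 + 0.8480·90.10) / (8.040 + 0.8480) = 58.74 mg/L.

58.7 mg/L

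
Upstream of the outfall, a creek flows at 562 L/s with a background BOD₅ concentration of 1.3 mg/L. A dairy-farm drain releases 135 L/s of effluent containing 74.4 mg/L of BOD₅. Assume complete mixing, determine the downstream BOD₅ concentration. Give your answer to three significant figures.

15.5 mg/L

Flow-weighted average: C = (562.0·1.300 + 135.0·74.40) / 697.0 = 10770/697.0 = 15.46 mg/L.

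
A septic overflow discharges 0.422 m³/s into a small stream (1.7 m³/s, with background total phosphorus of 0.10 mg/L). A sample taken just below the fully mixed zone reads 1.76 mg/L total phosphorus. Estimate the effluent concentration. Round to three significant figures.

Mass balance: 1.700·0.1000 + 0.4220·Cₑ = 2.122·1.760
→ Cₑ = (2.122·1.760 − 1.700·0.1000) / 0.4220 = 8.447 mg/L.

8.45 mg/L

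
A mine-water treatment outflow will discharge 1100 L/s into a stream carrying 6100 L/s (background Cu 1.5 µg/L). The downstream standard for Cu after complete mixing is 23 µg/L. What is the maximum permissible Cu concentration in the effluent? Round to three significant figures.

142 µg/L

At the limit, (Qr·Cr + Qe·Cₑ)/(Qr + Qe) = 23:
Cₑ = (7200·23 − 6100·1.500) / 1100 = 142.2 µg/L.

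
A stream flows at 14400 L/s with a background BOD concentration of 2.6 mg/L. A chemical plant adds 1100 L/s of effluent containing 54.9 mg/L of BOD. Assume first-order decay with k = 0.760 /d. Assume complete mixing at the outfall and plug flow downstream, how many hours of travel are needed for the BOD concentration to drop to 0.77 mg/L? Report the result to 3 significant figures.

66.4 h

Flow-weighted average: C = (14400·2.600 + 1100·54.90) / 15500 = 97830/15500 = 6.312 mg/L.
6.312·exp(−k·t) = 0.77 → t = ln(6.312/0.77)/k = 239200 s = 66.43 h.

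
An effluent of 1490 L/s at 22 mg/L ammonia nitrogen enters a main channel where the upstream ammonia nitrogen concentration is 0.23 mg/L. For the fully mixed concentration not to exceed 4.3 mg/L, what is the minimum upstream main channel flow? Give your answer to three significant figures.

Set C_mix = 4.3: (Q·0.2300 + 1490·22.00) / (Q + 1490) = 4.3
→ Q = 1490·(22.00 − 4.3)/(4.3 − 0.2300) = 6480 L/s.

6480 L/s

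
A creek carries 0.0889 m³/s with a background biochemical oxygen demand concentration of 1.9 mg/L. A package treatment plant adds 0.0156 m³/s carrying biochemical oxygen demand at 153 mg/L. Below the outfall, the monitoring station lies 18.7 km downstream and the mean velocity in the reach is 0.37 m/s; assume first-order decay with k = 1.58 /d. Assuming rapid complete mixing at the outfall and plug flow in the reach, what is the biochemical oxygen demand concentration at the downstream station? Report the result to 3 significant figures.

9.71 mg/L

Conservation of mass: C = (0.08890·1.900 + 0.01560·153.0) / 0.1045 = 2.556/0.1045 = 24.46 mg/L.
Travel time t = 18.7·1000 / 0.37 = 50540 s = 14.04 h.
First-order decay: C = 24.46·exp(−k·t) = 24.46·0.3968 = 9.705 mg/L.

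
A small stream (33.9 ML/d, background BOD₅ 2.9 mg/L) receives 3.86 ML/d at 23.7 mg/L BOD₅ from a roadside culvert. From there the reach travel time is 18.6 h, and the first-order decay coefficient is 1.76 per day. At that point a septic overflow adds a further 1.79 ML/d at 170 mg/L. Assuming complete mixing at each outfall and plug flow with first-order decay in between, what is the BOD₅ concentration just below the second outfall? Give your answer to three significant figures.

Flow-weighted average: C = (33.90·2.900 + 3.860·23.70) / 37.76 = 189.8/37.76 = 5.026 mg/L; combined flow 37.76 ML/d.
Decay over the reach: 5.026·exp(−kt) = 5.026·0.2556 = 1.285 mg/L.
Second outfall: C = (37.76·1.285 + 1.790·170.0)/39.55 = 8.921 mg/L.

8.92 mg/L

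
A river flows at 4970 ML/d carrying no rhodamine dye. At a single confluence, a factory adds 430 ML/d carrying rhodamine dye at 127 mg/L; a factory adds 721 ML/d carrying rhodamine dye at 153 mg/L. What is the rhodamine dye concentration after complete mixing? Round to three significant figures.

Mixed concentration C = ΣQC/ΣQ = (4970·0 + 430.0·127.0 + 721.0·153.0) / 6121 = 164900/6121 = 26.94 mg/L.

26.9 mg/L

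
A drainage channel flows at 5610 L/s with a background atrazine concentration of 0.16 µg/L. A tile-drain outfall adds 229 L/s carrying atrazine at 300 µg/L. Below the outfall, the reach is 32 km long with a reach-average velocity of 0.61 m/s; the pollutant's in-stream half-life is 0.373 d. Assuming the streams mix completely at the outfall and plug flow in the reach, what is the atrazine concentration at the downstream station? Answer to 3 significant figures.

3.86 µg/L

Mass balance: C = (5610·0.1600 + 229.0·300.0) / 5839 = 69600/5839 = 11.92 µg/L.
Travel time t = 32·1000 / 0.61 = 52460 s = 14.57 h.
Half-life 0.373 d → k = ln 2 / 0.373 = 1.858 d⁻¹.
Applying C = C₀e^(−kt): 11.92 × 0.3236 = 3.857 µg/L.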